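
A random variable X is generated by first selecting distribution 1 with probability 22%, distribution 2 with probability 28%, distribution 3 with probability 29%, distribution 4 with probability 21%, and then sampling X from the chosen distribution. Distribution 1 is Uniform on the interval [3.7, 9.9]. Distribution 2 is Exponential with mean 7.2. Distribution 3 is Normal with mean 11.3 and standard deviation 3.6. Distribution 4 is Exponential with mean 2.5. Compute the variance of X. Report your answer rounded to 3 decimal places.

Per component, 1: μ=6.8, E[X²]=49.4433; 2: μ=7.2, E[X²]=103.68; 3: μ=11.3, E[X²]=140.65; 4: μ=2.5, E[X²]=12.5.
E[X] = 0.22·6.8 + 0.28·7.2 + 0.29·11.3 + 0.21·2.5 = 7.314.
E[X²] = 0.22·49.4433 + 0.28·103.68 + 0.29·140.65 + 0.21·12.5 = 83.3214.
Var(X) = E[X²] − (E[X])² = 83.3214 − 53.4946 = 29.8268.

29.827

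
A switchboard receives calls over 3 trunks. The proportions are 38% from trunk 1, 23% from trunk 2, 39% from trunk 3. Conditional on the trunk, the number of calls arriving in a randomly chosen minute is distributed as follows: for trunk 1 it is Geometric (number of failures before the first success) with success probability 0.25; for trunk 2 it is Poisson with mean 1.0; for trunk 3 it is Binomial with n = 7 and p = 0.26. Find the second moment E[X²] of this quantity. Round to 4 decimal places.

For each component E[X²] = Var + (mean)², giving 1: 21; 2: 2; 3: 4.6592.
Overall E[X²] = 0.38·21 + 0.23·2 + 0.39·4.6592 = 10.2571.

10.2571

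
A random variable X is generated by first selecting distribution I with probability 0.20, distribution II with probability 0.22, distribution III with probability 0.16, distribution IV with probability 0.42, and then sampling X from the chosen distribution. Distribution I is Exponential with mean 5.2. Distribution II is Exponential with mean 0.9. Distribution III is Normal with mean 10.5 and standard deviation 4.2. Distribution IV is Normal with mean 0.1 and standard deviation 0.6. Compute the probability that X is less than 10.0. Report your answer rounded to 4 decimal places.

0.8832

Conditional on each component, P(X < 10.0): I: 0.853843; II: 0.999985; III: 0.452619; IV: 1.
By total probability, P(X < 10.0) = 0.2·0.853843 + 0.22·0.999985 + 0.16·0.452619 + 0.42·1 = 0.883184.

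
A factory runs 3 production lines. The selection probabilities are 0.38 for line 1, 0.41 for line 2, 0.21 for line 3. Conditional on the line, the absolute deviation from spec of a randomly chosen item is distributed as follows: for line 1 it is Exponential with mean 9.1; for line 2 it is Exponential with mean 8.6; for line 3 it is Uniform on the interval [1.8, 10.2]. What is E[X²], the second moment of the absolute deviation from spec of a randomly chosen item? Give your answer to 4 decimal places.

132.3776

For each component E[X²] = Var + (mean)², giving 1: 165.62; 2: 147.92; 3: 41.88.
Overall E[X²] = 0.38·165.62 + 0.41·147.92 + 0.21·41.88 = 132.378.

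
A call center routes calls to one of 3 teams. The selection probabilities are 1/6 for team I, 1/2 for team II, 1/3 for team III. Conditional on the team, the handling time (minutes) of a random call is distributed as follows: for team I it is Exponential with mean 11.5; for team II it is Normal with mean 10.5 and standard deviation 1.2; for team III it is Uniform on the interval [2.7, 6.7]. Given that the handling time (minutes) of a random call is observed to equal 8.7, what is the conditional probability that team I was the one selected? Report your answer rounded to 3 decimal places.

0.112

Likelihoods f(8.7 | ·): I: 0.0408083; II: 0.107931; III: 0.
Posterior ∝ prior × likelihood. Numerator for I: 0.166667·0.0408083 = 0.00680139.
Normalizing constant: 0.166667·0.0408083 + 0.5·0.107931 + 0.333333·0 = 0.0607671.
P(I | observation) = 0.00680139 / 0.0607671 = 0.111926.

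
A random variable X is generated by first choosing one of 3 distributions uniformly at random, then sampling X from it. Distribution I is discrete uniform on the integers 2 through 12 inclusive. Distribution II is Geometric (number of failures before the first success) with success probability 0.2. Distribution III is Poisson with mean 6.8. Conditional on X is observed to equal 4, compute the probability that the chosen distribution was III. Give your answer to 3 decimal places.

0.365

Likelihoods P(X=4 | ·): I: 0.0909091; II: 0.08192; III: 0.0992252.
Posterior ∝ prior × likelihood. Numerator for III: 0.333333·0.0992252 = 0.0330751.
Normalizing constant: 0.333333·0.0909091 + 0.333333·0.08192 + 0.333333·0.0992252 = 0.0906848.
P(III | observation) = 0.0330751 / 0.0906848 = 0.364726.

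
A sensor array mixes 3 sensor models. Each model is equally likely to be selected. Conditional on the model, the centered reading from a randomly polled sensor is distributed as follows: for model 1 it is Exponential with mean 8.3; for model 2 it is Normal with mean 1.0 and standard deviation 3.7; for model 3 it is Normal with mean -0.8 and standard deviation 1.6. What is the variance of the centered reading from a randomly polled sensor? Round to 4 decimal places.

Per component, 1: μ=8.3, E[X²]=137.78; 2: μ=1, E[X²]=14.69; 3: μ=-0.8, E[X²]=3.2.
E[X] = 0.333333·8.3 + 0.333333·1 + 0.333333·-0.8 = 2.83333.
E[X²] = 0.333333·137.78 + 0.333333·14.69 + 0.333333·3.2 = 51.89.
Var(X) = E[X²] − (E[X])² = 51.89 − 8.02778 = 43.8622.

43.8622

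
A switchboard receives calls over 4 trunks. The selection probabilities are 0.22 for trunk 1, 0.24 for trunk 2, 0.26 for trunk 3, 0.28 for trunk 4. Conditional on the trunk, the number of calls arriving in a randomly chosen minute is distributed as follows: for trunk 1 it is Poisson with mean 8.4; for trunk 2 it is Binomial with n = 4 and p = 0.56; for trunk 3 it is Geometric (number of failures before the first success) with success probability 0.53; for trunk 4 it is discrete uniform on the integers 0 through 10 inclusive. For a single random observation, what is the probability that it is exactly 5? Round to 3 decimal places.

0.046

Conditional on each trunk, P(X = 5): 1: 0.0783685; 2: 0; 3: 0.0121553; 4: 0.0909091.
By total probability, P(X = 5) = 0.22·0.0783685 + 0.24·0 + 0.26·0.0121553 + 0.28·0.0909091 = 0.045856.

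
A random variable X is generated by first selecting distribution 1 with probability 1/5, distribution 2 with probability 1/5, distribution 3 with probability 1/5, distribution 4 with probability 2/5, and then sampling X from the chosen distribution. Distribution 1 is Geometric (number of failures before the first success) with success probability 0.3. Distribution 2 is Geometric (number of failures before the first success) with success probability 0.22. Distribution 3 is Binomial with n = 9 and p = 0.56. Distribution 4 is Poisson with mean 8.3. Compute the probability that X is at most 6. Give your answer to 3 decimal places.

Conditional on each component, P(X ≤ 6): 1: 0.917646; 2: 0.824344; 3: 0.835912; 4: 0.278121.
By total probability, P(X ≤ 6) = 0.2·0.917646 + 0.2·0.824344 + 0.2·0.835912 + 0.4·0.278121 = 0.626829.

0.627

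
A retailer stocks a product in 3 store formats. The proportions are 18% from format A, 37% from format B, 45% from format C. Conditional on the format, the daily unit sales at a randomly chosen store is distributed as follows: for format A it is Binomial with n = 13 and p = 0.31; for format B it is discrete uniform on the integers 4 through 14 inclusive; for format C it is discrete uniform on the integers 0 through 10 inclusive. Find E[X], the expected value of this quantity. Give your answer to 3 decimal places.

Component means — A: 4.03; B: 9; C: 5.
E[X] = 0.18·4.03 + 0.37·9 + 0.45·5 = 6.3054.

6.305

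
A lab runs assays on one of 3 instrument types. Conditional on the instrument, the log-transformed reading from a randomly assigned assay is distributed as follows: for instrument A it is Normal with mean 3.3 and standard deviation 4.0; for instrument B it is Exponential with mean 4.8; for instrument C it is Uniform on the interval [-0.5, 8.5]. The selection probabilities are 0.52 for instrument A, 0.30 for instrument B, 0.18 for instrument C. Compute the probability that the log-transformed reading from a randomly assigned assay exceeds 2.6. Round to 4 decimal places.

0.5887

Conditional on each instrument, P(X > 2.6): A: 0.56946; B: 0.581778; C: 0.655556.
By total probability, P(X > 2.6) = 0.52·0.56946 + 0.3·0.581778 + 0.18·0.655556 = 0.588653.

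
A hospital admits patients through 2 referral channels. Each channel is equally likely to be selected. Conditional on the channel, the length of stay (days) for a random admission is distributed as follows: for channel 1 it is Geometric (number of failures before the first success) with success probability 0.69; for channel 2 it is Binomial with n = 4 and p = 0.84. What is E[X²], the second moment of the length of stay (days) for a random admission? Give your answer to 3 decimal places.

For each component E[X²] = Var + (mean)², giving 1: 0.852972; 2: 11.8272.
Overall E[X²] = 0.5·0.852972 + 0.5·11.8272 = 6.34009.

6.340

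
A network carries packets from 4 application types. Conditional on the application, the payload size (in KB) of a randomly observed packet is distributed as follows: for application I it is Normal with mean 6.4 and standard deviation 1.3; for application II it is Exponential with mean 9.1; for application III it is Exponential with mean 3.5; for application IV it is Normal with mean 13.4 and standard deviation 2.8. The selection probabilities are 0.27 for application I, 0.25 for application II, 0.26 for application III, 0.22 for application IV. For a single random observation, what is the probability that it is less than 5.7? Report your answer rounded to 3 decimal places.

0.406

Conditional on each application, P(X < 5.7): I: 0.295129; II: 0.465473; III: 0.80379; IV: 0.00297976.
By total probability, P(X < 5.7) = 0.27·0.295129 + 0.25·0.465473 + 0.26·0.80379 + 0.22·0.00297976 = 0.405694.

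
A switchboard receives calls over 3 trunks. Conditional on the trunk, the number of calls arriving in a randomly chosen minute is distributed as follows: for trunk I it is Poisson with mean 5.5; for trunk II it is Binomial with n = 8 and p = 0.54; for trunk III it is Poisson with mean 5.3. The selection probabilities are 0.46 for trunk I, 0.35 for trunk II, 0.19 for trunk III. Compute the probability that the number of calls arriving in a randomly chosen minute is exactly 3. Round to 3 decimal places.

0.139

Conditional on each trunk, P(X = 3): I: 0.113323; II: 0.181618; III: 0.123856.
By total probability, P(X = 3) = 0.46·0.113323 + 0.35·0.181618 + 0.19·0.123856 = 0.139227.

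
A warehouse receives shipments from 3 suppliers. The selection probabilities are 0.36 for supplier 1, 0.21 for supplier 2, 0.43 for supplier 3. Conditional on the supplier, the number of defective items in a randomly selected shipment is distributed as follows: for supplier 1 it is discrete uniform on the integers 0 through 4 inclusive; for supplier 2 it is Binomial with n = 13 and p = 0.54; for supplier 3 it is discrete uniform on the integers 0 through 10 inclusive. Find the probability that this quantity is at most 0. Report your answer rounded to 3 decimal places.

Conditional on each supplier, P(X ≤ 0): 1: 0.2; 2: 4.12907e-05; 3: 0.0909091.
By total probability, P(X ≤ 0) = 0.36·0.2 + 0.21·4.12907e-05 + 0.43·0.0909091 = 0.1111.

0.111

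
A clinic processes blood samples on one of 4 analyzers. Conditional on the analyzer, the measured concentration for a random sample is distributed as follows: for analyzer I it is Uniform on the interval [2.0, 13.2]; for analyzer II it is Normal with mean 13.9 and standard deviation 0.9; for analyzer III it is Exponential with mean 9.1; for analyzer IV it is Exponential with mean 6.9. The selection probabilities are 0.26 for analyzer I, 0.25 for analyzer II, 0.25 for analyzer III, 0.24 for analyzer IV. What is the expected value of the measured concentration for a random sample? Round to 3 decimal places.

9.382

Component means — I: 7.6; II: 13.9; III: 9.1; IV: 6.9.
E[X] = 0.26·7.6 + 0.25·13.9 + 0.25·9.1 + 0.24·6.9 = 9.382.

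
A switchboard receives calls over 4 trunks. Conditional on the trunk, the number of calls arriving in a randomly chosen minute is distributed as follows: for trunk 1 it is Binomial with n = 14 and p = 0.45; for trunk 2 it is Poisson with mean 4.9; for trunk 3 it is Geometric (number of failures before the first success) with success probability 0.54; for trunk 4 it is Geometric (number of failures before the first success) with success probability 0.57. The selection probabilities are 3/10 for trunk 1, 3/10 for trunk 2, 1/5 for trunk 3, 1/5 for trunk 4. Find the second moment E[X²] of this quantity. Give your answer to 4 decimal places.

22.4586

For each component E[X²] = Var + (mean)², giving 1: 43.155; 2: 28.91; 3: 2.30316; 4: 1.89258.
Overall E[X²] = 0.3·43.155 + 0.3·28.91 + 0.2·2.30316 + 0.2·1.89258 = 22.4586.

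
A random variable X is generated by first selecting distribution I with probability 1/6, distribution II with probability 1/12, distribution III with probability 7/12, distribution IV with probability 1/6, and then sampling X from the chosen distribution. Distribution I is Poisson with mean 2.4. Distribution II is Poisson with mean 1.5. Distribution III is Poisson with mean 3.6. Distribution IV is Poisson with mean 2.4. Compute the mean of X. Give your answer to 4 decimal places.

3.0250

Component means — I: 2.4; II: 1.5; III: 3.6; IV: 2.4.
E[X] = 0.166667·2.4 + 0.0833333·1.5 + 0.583333·3.6 + 0.166667·2.4 = 3.025.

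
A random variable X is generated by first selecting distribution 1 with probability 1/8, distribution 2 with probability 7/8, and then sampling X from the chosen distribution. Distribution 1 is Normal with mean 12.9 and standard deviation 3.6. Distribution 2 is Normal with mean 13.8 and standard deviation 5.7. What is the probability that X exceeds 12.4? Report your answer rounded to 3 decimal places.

Conditional on each component, P(X > 12.4): 1: 0.555231; 2: 0.597009.
By total probability, P(X > 12.4) = 0.125·0.555231 + 0.875·0.597009 = 0.591787.

0.592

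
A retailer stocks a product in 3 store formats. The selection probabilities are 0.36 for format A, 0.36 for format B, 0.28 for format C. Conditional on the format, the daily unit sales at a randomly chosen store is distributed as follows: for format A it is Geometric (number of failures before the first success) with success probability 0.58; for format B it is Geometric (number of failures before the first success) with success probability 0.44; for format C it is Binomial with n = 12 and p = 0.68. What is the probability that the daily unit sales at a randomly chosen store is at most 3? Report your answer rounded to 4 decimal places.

0.6742

Conditional on each format, P(X ≤ 3): A: 0.968883; B: 0.901655; C: 0.00280804.
By total probability, P(X ≤ 3) = 0.36·0.968883 + 0.36·0.901655 + 0.28·0.00280804 = 0.67418.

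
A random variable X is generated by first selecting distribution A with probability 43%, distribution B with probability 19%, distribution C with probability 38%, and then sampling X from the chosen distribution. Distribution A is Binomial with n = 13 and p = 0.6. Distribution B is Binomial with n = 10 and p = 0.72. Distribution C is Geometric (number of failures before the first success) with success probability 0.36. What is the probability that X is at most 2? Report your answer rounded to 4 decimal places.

Conditional on each component, P(X ≤ 2): A: 0.00131533; B: 0.000960463; C: 0.737856.
By total probability, P(X ≤ 2) = 0.43·0.00131533 + 0.19·0.000960463 + 0.38·0.737856 = 0.281133.

0.2811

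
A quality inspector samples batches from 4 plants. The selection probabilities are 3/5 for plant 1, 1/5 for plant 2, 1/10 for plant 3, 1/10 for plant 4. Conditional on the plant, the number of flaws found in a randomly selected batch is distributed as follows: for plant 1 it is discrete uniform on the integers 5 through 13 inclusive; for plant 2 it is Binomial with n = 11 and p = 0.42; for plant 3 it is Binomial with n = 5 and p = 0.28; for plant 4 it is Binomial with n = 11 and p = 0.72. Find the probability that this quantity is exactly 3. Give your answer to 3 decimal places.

Conditional on each plant, P(X = 3): 1: 0; 2: 0.156551; 3: 0.113799; 4: 0.00232673.
By total probability, P(X = 3) = 0.6·0 + 0.2·0.156551 + 0.1·0.113799 + 0.1·0.00232673 = 0.0429228.

0.043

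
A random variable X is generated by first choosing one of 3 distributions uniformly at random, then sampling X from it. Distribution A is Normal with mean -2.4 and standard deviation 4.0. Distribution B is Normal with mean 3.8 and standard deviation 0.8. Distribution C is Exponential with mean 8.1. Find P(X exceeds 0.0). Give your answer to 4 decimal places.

0.7581

Conditional on each component, P(X > 0.0): A: 0.274253; B: 0.999999; C: 1.
By total probability, P(X > 0.0) = 0.333333·0.274253 + 0.333333·0.999999 + 0.333333·1 = 0.758084.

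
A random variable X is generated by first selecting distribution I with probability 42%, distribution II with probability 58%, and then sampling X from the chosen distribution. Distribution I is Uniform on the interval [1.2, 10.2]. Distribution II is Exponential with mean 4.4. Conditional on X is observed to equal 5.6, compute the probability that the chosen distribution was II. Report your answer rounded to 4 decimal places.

0.4417

Likelihoods f(5.6 | ·): I: 0.111111; II: 0.0636515.
Posterior ∝ prior × likelihood. Numerator for II: 0.58·0.0636515 = 0.0369179.
Normalizing constant: 0.42·0.111111 + 0.58·0.0636515 = 0.0835846.
P(II | observation) = 0.0369179 / 0.0835846 = 0.441683.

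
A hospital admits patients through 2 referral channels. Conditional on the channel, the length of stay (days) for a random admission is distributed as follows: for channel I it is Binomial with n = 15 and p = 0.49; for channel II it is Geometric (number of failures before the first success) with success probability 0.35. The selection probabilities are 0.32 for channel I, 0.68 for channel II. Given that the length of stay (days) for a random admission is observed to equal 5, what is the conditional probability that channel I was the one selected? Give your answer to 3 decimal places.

Likelihoods P(X=5 | ·): I: 0.10098; II: 0.0406102.
Posterior ∝ prior × likelihood. Numerator for I: 0.32·0.10098 = 0.0323138.
Normalizing constant: 0.32·0.10098 + 0.68·0.0406102 = 0.0599287.
P(I | observation) = 0.0323138 / 0.0599287 = 0.539204.

0.539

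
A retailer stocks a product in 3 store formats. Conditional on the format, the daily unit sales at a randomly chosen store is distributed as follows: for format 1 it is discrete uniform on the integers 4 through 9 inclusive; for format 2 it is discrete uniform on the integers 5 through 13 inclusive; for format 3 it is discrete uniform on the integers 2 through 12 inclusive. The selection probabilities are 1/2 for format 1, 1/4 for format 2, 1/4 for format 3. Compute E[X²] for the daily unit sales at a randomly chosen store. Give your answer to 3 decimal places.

For each component E[X²] = Var + (mean)², giving 1: 45.1667; 2: 87.6667; 3: 59.
Overall E[X²] = 0.5·45.1667 + 0.25·87.6667 + 0.25·59 = 59.25.

59.250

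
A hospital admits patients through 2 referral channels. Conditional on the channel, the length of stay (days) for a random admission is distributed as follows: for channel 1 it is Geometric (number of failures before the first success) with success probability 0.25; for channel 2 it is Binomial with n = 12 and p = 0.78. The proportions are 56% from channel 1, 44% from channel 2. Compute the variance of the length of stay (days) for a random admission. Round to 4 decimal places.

Per component, 1: μ=3, E[X²]=21; 2: μ=9.36, E[X²]=89.6688.
E[X] = 0.56·3 + 0.44·9.36 = 5.7984.
E[X²] = 0.56·21 + 0.44·89.6688 = 51.2143.
Var(X) = E[X²] − (E[X])² = 51.2143 − 33.6214 = 17.5928.

17.5928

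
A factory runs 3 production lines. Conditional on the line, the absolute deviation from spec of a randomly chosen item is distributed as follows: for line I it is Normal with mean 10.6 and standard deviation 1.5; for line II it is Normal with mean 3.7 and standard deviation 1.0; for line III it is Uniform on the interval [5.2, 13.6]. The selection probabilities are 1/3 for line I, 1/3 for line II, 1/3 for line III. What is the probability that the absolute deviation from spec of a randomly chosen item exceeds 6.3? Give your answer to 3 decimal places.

Conditional on each line, P(X > 6.3): I: 0.997926; II: 0.00466119; III: 0.869048.
By total probability, P(X > 6.3) = 0.333333·0.997926 + 0.333333·0.00466119 + 0.333333·0.869048 = 0.623878.

0.624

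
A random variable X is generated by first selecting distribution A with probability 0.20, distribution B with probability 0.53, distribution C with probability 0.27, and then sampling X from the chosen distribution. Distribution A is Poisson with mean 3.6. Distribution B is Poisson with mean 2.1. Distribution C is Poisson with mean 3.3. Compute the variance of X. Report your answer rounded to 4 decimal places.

Per component, A: μ=3.6, E[X²]=16.56; B: μ=2.1, E[X²]=6.51; C: μ=3.3, E[X²]=14.19.
E[X] = 0.2·3.6 + 0.53·2.1 + 0.27·3.3 = 2.724.
E[X²] = 0.2·16.56 + 0.53·6.51 + 0.27·14.19 = 10.5936.
Var(X) = E[X²] − (E[X])² = 10.5936 − 7.42018 = 3.17342.

3.1734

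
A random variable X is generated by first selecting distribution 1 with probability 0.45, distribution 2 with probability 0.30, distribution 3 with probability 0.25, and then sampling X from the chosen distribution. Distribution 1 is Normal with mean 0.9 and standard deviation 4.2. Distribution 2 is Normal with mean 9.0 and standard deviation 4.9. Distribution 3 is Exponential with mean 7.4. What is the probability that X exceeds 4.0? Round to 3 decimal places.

0.503

Conditional on each component, P(X > 4.0): 1: 0.230228; 2: 0.846233; 3: 0.582433.
By total probability, P(X > 4.0) = 0.45·0.230228 + 0.3·0.846233 + 0.25·0.582433 = 0.503081.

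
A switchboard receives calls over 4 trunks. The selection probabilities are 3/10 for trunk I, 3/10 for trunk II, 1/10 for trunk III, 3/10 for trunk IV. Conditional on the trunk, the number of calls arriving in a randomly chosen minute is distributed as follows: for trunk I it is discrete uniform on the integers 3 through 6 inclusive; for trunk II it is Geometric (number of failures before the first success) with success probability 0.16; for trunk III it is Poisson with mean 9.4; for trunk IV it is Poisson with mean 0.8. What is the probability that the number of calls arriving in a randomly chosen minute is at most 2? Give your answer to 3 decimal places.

Conditional on each trunk, P(X ≤ 2): I: 0; II: 0.407296; III: 0.00451508; IV: 0.952577.
By total probability, P(X ≤ 2) = 0.3·0 + 0.3·0.407296 + 0.1·0.00451508 + 0.3·0.952577 = 0.408414.

0.408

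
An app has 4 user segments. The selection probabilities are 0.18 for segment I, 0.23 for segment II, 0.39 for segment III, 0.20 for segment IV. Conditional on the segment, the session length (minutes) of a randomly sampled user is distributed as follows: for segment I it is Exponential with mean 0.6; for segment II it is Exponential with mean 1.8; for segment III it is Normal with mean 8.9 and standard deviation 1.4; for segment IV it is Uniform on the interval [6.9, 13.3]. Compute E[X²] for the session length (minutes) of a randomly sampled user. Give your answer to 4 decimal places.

54.3610

For each component E[X²] = Var + (mean)², giving I: 0.72; II: 6.48; III: 81.17; IV: 105.423.
Overall E[X²] = 0.18·0.72 + 0.23·6.48 + 0.39·81.17 + 0.2·105.423 = 54.361.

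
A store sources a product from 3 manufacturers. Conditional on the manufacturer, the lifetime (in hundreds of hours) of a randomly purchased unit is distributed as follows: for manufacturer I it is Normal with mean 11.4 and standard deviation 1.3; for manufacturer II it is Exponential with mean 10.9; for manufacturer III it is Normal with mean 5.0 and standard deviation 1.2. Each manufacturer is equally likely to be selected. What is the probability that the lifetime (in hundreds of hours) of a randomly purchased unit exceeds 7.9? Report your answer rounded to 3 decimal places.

0.496

Conditional on each manufacturer, P(X > 7.9): I: 0.996452; II: 0.484436; III: 0.00783168.
By total probability, P(X > 7.9) = 0.333333·0.996452 + 0.333333·0.484436 + 0.333333·0.00783168 = 0.49624.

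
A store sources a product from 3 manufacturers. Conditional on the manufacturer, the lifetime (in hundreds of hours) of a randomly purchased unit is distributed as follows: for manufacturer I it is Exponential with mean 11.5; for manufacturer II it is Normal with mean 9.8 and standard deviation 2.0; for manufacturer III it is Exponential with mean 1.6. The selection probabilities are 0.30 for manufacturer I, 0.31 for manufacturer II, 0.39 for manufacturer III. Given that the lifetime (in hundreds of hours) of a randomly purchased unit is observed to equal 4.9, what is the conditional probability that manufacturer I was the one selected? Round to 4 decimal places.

0.5406

Likelihoods f(4.9 | ·): I: 0.0567878; II: 0.00991868; III: 0.0292316.
Posterior ∝ prior × likelihood. Numerator for I: 0.3·0.0567878 = 0.0170363.
Normalizing constant: 0.3·0.0567878 + 0.31·0.00991868 + 0.39·0.0292316 = 0.0315115.
P(I | observation) = 0.0170363 / 0.0315115 = 0.540639.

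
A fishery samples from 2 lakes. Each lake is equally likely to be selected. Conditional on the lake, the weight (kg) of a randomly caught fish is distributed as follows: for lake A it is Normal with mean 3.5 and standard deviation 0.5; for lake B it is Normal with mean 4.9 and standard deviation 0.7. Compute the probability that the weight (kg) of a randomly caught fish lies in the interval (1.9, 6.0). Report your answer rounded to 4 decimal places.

0.9706

Conditional on each lake, P(1.9 < X < 6.0): A: 0.999313; B: 0.941949.
By total probability, P(1.9 < X < 6.0) = 0.5·0.999313 + 0.5·0.941949 = 0.970631.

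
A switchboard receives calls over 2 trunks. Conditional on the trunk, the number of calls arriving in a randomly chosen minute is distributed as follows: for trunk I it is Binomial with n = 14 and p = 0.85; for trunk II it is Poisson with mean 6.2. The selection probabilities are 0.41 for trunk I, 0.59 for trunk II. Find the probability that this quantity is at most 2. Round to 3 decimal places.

Conditional on each trunk, P(X ≤ 2): I: 8.76501e-09; II: 0.0536176.
By total probability, P(X ≤ 2) = 0.41·8.76501e-09 + 0.59·0.0536176 = 0.0316344.

0.032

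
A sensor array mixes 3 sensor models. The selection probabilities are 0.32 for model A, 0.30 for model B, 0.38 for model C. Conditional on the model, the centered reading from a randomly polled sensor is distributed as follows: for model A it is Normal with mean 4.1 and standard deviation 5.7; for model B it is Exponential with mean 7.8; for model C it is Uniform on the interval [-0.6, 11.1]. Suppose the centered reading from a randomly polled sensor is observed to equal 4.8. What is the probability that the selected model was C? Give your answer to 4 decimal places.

0.4302

Likelihoods f(4.8 | ·): A: 0.0694641; B: 0.0692863; C: 0.0854701.
Posterior ∝ prior × likelihood. Numerator for C: 0.38·0.0854701 = 0.0324786.
Normalizing constant: 0.32·0.0694641 + 0.3·0.0692863 + 0.38·0.0854701 = 0.075493.
P(C | observation) = 0.0324786 / 0.075493 = 0.43022.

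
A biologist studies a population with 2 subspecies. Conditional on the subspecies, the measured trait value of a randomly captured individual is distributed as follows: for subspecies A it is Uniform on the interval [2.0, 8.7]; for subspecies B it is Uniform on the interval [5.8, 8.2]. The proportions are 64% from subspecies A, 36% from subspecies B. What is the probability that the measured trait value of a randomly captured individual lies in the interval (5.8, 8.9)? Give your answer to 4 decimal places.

Conditional on each subspecies, P(5.8 < X < 8.9): A: 0.432836; B: 1.
By total probability, P(5.8 < X < 8.9) = 0.64·0.432836 + 0.36·1 = 0.637015.

0.6370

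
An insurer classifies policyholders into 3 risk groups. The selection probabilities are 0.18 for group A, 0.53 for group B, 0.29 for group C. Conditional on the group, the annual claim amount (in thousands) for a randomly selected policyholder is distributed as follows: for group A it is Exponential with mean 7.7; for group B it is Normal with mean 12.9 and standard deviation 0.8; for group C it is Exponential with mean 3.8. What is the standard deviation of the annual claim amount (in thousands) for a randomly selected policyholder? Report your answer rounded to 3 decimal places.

5.595

Per component, A: μ=7.7, E[X²]=118.58; B: μ=12.9, E[X²]=167.05; C: μ=3.8, E[X²]=28.88.
E[X] = 0.18·7.7 + 0.53·12.9 + 0.29·3.8 = 9.325.
E[X²] = 0.18·118.58 + 0.53·167.05 + 0.29·28.88 = 118.256.
Var(X) = E[X²] − (E[X])² = 118.256 − 86.9556 = 31.3005.
SD(X) = √31.3005 = 5.59468.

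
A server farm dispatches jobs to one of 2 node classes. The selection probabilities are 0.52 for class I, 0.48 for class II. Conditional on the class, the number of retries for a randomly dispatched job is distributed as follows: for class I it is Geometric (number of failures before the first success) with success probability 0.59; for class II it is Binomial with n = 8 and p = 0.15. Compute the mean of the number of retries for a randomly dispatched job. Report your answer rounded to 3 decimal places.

0.937

Component means — I: 0.694915; II: 1.2.
E[X] = 0.52·0.694915 + 0.48·1.2 = 0.937356.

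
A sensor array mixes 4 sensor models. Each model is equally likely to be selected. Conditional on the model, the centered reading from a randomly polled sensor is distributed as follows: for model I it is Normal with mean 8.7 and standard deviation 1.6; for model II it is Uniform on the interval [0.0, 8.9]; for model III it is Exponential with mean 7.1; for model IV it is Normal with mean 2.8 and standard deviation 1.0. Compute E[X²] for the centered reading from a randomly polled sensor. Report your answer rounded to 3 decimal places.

For each component E[X²] = Var + (mean)², giving I: 78.25; II: 26.4033; III: 100.82; IV: 8.84.
Overall E[X²] = 0.25·78.25 + 0.25·26.4033 + 0.25·100.82 + 0.25·8.84 = 53.5783.

53.578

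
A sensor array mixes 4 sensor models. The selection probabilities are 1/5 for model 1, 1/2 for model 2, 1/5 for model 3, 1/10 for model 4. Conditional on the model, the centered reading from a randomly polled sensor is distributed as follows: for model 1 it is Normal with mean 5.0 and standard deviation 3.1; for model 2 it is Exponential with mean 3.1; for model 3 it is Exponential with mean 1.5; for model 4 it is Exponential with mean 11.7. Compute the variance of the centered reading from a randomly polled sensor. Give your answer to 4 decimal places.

28.6496

Per component, 1: μ=5, E[X²]=34.61; 2: μ=3.1, E[X²]=19.22; 3: μ=1.5, E[X²]=4.5; 4: μ=11.7, E[X²]=273.78.
E[X] = 0.2·5 + 0.5·3.1 + 0.2·1.5 + 0.1·11.7 = 4.02.
E[X²] = 0.2·34.61 + 0.5·19.22 + 0.2·4.5 + 0.1·273.78 = 44.81.
Var(X) = E[X²] − (E[X])² = 44.81 − 16.1604 = 28.6496.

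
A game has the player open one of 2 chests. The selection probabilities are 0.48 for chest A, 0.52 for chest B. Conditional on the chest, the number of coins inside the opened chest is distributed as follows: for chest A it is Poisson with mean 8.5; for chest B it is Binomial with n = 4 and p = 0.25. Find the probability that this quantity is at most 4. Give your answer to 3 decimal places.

0.556

Conditional on each chest, P(X ≤ 4): A: 0.074364; B: 1.
By total probability, P(X ≤ 4) = 0.48·0.074364 + 0.52·1 = 0.555695.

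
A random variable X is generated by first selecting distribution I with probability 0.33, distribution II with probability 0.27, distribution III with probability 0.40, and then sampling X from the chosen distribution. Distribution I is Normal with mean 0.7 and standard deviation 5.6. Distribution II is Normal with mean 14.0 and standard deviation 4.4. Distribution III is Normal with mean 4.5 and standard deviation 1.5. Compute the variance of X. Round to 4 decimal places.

43.8900

Per component, I: μ=0.7, E[X²]=31.85; II: μ=14, E[X²]=215.36; III: μ=4.5, E[X²]=22.5.
E[X] = 0.33·0.7 + 0.27·14 + 0.4·4.5 = 5.811.
E[X²] = 0.33·31.85 + 0.27·215.36 + 0.4·22.5 = 77.6577.
Var(X) = E[X²] − (E[X])² = 77.6577 − 33.7677 = 43.89.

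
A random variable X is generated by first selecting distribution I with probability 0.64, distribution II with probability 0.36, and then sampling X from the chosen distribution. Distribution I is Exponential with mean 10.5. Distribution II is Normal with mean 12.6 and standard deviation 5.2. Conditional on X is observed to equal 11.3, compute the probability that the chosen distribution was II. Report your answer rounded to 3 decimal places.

0.563

Likelihoods f(11.3 | ·): I: 0.0324659; II: 0.0743593.
Posterior ∝ prior × likelihood. Numerator for II: 0.36·0.0743593 = 0.0267693.
Normalizing constant: 0.64·0.0324659 + 0.36·0.0743593 = 0.0475475.
P(II | observation) = 0.0267693 / 0.0475475 = 0.563002.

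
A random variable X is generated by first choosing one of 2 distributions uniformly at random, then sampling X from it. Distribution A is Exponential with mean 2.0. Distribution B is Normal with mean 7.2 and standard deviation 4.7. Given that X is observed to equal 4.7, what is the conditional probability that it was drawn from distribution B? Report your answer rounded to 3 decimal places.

0.607

Likelihoods f(4.7 | ·): A: 0.0476846; B: 0.0736841.
Posterior ∝ prior × likelihood. Numerator for B: 0.5·0.0736841 = 0.0368421.
Normalizing constant: 0.5·0.0476846 + 0.5·0.0736841 = 0.0606844.
P(B | observation) = 0.0368421 / 0.0606844 = 0.60711.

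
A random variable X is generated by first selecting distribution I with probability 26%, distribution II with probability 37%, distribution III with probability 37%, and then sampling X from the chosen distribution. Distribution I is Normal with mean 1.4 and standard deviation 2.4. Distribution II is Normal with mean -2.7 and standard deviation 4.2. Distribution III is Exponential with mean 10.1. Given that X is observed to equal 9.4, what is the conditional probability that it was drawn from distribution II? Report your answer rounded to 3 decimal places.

0.037

Likelihoods f(9.4 | ·): I: 0.000642616; II: 0.00149749; III: 0.0390377.
Posterior ∝ prior × likelihood. Numerator for II: 0.37·0.00149749 = 0.00055407.
Normalizing constant: 0.26·0.000642616 + 0.37·0.00149749 + 0.37·0.0390377 = 0.0151651.
P(II | observation) = 0.00055407 / 0.0151651 = 0.0365359.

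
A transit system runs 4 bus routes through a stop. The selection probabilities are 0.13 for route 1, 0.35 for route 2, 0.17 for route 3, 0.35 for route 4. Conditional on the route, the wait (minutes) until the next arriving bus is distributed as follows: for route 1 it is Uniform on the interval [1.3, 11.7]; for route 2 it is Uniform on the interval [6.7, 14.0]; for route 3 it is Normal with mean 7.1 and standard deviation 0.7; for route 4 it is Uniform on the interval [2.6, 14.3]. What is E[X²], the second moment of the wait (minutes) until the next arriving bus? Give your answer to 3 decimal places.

83.348

For each component E[X²] = Var + (mean)², giving 1: 51.2633; 2: 111.563; 3: 50.9; 4: 82.81.
Overall E[X²] = 0.13·51.2633 + 0.35·111.563 + 0.17·50.9 + 0.35·82.81 = 83.3479.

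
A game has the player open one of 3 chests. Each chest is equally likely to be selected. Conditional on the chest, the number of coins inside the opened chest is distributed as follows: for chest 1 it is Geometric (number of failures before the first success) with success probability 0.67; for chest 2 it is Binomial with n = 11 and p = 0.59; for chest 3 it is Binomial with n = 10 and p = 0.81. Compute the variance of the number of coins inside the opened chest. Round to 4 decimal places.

Per component, 1: μ=0.492537, E[X²]=0.977723; 2: μ=6.49, E[X²]=44.781; 3: μ=8.1, E[X²]=67.149.
E[X] = 0.333333·0.492537 + 0.333333·6.49 + 0.333333·8.1 = 5.02751.
E[X²] = 0.333333·0.977723 + 0.333333·44.781 + 0.333333·67.149 = 37.6359.
Var(X) = E[X²] − (E[X])² = 37.6359 − 25.2759 = 12.36.

12.3600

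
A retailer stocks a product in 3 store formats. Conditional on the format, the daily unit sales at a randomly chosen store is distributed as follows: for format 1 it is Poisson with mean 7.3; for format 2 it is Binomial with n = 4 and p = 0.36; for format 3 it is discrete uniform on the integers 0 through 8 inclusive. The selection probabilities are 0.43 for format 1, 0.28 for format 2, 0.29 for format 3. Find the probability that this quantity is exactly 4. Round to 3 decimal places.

0.071

Conditional on each format, P(X = 4): 1: 0.0799338; 2: 0.0167962; 3: 0.111111.
By total probability, P(X = 4) = 0.43·0.0799338 + 0.28·0.0167962 + 0.29·0.111111 = 0.0712967.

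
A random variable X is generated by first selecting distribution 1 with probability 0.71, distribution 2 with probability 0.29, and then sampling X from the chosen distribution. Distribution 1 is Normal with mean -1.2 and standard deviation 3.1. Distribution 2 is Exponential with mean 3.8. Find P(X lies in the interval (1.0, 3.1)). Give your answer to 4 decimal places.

0.2056

Conditional on each component, P(1.0 < X < 3.1): 1: 0.156246; 2: 0.326331.
By total probability, P(1.0 < X < 3.1) = 0.71·0.156246 + 0.29·0.326331 = 0.20557.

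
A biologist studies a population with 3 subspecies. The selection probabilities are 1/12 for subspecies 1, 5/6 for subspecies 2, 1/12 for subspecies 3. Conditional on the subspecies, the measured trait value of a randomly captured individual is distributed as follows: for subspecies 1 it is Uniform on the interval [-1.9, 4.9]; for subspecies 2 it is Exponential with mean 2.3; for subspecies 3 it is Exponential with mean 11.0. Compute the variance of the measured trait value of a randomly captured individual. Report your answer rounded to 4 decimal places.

Per component, 1: μ=1.5, E[X²]=6.10333; 2: μ=2.3, E[X²]=10.58; 3: μ=11, E[X²]=242.
E[X] = 0.0833333·1.5 + 0.833333·2.3 + 0.0833333·11 = 2.95833.
E[X²] = 0.0833333·6.10333 + 0.833333·10.58 + 0.0833333·242 = 29.4919.
Var(X) = E[X²] − (E[X])² = 29.4919 − 8.75174 = 20.7402.

20.7402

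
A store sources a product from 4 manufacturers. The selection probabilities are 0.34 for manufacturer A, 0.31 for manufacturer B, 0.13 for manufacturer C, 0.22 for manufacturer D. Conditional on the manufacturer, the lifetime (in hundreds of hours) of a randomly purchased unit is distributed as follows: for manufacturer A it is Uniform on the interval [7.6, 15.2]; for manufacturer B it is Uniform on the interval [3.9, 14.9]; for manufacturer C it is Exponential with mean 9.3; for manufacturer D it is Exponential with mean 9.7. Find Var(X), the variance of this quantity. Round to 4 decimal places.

37.5497

Per component, A: μ=11.4, E[X²]=134.773; B: μ=9.4, E[X²]=98.4433; C: μ=9.3, E[X²]=172.98; D: μ=9.7, E[X²]=188.18.
E[X] = 0.34·11.4 + 0.31·9.4 + 0.13·9.3 + 0.22·9.7 = 10.133.
E[X²] = 0.34·134.773 + 0.31·98.4433 + 0.13·172.98 + 0.22·188.18 = 140.227.
Var(X) = E[X²] − (E[X])² = 140.227 − 102.678 = 37.5497.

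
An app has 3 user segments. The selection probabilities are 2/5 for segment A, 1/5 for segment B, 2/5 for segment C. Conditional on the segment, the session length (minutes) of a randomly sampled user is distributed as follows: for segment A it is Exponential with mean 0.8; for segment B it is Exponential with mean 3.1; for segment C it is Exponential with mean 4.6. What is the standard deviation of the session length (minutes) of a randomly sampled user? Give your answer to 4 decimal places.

Per component, A: μ=0.8, E[X²]=1.28; B: μ=3.1, E[X²]=19.22; C: μ=4.6, E[X²]=42.32.
E[X] = 0.4·0.8 + 0.2·3.1 + 0.4·4.6 = 2.78.
E[X²] = 0.4·1.28 + 0.2·19.22 + 0.4·42.32 = 21.284.
Var(X) = E[X²] − (E[X])² = 21.284 − 7.7284 = 13.5556.
SD(X) = √13.5556 = 3.68179.

3.6818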